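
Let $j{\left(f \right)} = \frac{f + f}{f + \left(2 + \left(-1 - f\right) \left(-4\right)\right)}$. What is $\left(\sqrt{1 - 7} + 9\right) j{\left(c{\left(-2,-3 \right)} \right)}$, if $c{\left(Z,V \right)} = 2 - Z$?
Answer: $\frac{36}{13} + \frac{4 i \sqrt{6}}{13} \approx 2.7692 + 0.75369 i$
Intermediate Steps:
$j{\left(f \right)} = \frac{2 f}{6 + 5 f}$ ($j{\left(f \right)} = \frac{2 f}{f + \left(2 + \left(4 + 4 f\right)\right)} = \frac{2 f}{f + \left(6 + 4 f\right)} = \frac{2 f}{6 + 5 f}$)
$\left(\sqrt{1 - 7} + 9\right) j{\left(c{\left(-2,-3 \right)} \right)} = \left(\sqrt{1 - 7} + 9\right) \frac{2 \left(2 - -2\right)}{6 + 5 \left(2 - -2\right)} = \left(\sqrt{-6} + 9\right) \frac{2 \left(2 + 2\right)}{6 + 5 \left(2 + 2\right)} = \left(i \sqrt{6} + 9\right) 2 \cdot 4 \frac{1}{6 + 5 \cdot 4} = \left(9 + i \sqrt{6}\right) 2 \cdot 4 \frac{1}{6 + 20} = \left(9 + i \sqrt{6}\right) 2 \cdot 4 \cdot \frac{1}{26} = \left(9 + i \sqrt{6}\right) \frac{4}{13} = \frac{36}{13} + \frac{4 i \sqrt{6}}{13}$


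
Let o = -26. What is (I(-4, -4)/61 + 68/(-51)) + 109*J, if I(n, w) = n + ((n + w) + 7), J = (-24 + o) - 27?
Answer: -1536178/183 ≈ -8394.4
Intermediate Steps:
J = -77 (J = (-24 - 26) - 27 = -50 - 27 = -77)
I(n, w) = 7 + w + 2*n (I(n, w) = n + (7 + n + w) = 7 + w + 2*n)
(I(-4, -4)/61 + 68/(-51)) + 109*J = ((7 - 4 + 2*(-4))/61 + 68/(-51)) + 109*(-77) = ((7 - 4 - 8)*(1/61) + 68*(-1/51)) - 8393 = (-5*1/61 - 4/3) - 8393 = (-5/61 - 4/3) - 8393 = -259/183 - 8393 = -1536178/183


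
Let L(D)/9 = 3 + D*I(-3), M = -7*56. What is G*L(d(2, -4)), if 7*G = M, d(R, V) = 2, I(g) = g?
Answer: 1512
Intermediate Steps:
M = -392
G = -56 (G = (⅐)*(-392) = -56)
L(D) = 27 - 27*D (L(D) = 9*(3 + D*(-3)) = 9*(3 - 3*D) = 27 - 27*D)
G*L(d(2, -4)) = -56*(27 - 27*2) = -56*(27 - 54) = -56*(-27) = 1512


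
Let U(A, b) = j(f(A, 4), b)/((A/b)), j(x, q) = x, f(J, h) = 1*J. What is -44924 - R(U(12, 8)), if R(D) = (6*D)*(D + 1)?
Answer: -45356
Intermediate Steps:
f(J, h) = J
U(A, b) = b (U(A, b) = A/((A/b)) = A*(b/A) = b)
R(D) = 6*D*(1 + D) (R(D) = (6*D)*(1 + D) = 6*D*(1 + D))
-44924 - R(U(12, 8)) = -44924 - 6*8*(1 + 8) = -44924 - 6*8*9 = -44924 - 1*432 = -44924 - 432 = -45356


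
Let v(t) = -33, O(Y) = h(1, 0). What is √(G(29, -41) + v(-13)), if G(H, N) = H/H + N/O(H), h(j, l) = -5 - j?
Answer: I*√906/6 ≈ 5.0166*I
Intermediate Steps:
O(Y) = -6 (O(Y) = -5 - 1*1 = -5 - 1 = -6)
G(H, N) = 1 - N/6 (G(H, N) = H/H + N/(-6) = 1 + N*(-⅙) = 1 - N/6)
√(G(29, -41) + v(-13)) = √((1 - ⅙*(-41)) - 33) = √((1 + 41/6) - 33) = √(47/6 - 33) = √(-151/6) = I*√906/6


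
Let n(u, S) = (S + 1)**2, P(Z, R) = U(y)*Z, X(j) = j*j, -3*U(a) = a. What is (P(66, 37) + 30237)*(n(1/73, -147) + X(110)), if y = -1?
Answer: 1011134744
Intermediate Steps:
U(a) = -a/3
X(j) = j**2
P(Z, R) = Z/3 (P(Z, R) = (-1/3*(-1))*Z = Z/3)
n(u, S) = (1 + S)**2
(P(66, 37) + 30237)*(n(1/73, -147) + X(110)) = ((1/3)*66 + 30237)*((1 - 147)**2 + 110**2) = (22 + 30237)*((-146)**2 + 12100) = 30259*(21316 + 12100) = 30259*33416 = 1011134744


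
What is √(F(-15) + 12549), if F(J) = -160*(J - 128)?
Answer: √35429 ≈ 188.23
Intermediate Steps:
F(J) = 20480 - 160*J (F(J) = -160*(-128 + J) = 20480 - 160*J)
√(F(-15) + 12549) = √((20480 - 160*(-15)) + 12549) = √((20480 + 2400) + 12549) = √(22880 + 12549) = √35429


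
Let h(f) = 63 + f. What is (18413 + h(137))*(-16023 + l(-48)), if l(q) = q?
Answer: -299129523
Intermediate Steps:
(18413 + h(137))*(-16023 + l(-48)) = (18413 + (63 + 137))*(-16023 - 48) = (18413 + 200)*(-16071) = 18613*(-16071) = -299129523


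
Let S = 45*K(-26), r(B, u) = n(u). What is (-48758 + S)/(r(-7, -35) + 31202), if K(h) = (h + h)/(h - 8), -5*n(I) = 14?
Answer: -1034645/662983 ≈ -1.5606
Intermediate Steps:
n(I) = -14/5 (n(I) = -1/5*14 = -14/5)
r(B, u) = -14/5
K(h) = 2*h/(-8 + h) (K(h) = (2*h)/(-8 + h) = 2*h/(-8 + h))
S = 1170/17 (S = 45*(2*(-26)/(-8 - 26)) = 45*(2*(-26)/(-34)) = 45*(2*(-26)*(-1/34)) = 45*(26/17) = 1170/17 ≈ 68.823)
(-48758 + S)/(r(-7, -35) + 31202) = (-48758 + 1170/17)/(-14/5 + 31202) = -827716/(17*155996/5) = -827716/17*5/155996 = -1034645/662983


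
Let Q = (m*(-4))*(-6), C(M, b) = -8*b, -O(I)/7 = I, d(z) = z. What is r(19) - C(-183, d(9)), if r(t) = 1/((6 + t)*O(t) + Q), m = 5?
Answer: 230759/3205 ≈ 72.000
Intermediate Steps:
O(I) = -7*I
Q = 120 (Q = (5*(-4))*(-6) = -20*(-6) = 120)
r(t) = 1/(120 - 7*t*(6 + t)) (r(t) = 1/((6 + t)*(-7*t) + 120) = 1/(-7*t*(6 + t) + 120) = 1/(120 - 7*t*(6 + t)))
r(19) - C(-183, d(9)) = 1/(120 - 42*19 - 7*19**2) - (-8)*9 = 1/(120 - 798 - 7*361) - 1*(-72) = 1/(120 - 798 - 2527) + 72 = 1/(-3205) + 72 = -1/3205 + 72 = 230759/3205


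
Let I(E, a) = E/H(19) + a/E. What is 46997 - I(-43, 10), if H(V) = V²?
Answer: 729539890/15523 ≈ 46997.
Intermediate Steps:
I(E, a) = E/361 + a/E (I(E, a) = E/(19²) + a/E = E/361 + a/E)
46997 - I(-43, 10) = 46997 - ((1/361)*(-43) + 10/(-43)) = 46997 - (-43/361 + 10*(-1/43)) = 46997 - (-43/361 - 10/43) = 46997 - 1*(-5459/15523) = 46997 + 5459/15523 = 729539890/15523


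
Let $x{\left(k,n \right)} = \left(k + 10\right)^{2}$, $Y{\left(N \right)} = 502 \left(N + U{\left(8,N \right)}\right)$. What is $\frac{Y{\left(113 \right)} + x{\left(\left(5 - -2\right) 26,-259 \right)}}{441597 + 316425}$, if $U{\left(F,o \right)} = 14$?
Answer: $\frac{50309}{379011} \approx 0.13274$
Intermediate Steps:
$Y{\left(N \right)} = 7028 + 502 N$ ($Y{\left(N \right)} = 502 \left(N + 14\right) = 502 \left(14 + N\right) = 7028 + 502 N$)
$x{\left(k,n \right)} = \left(10 + k\right)^{2}$
$\frac{Y{\left(113 \right)} + x{\left(\left(5 - -2\right) 26,-259 \right)}}{441597 + 316425} = \frac{\left(7028 + 502 \cdot 113\right) + \left(10 + \left(5 - -2\right) 26\right)^{2}}{441597 + 316425} = \frac{\left(7028 + 56726\right) + \left(10 + \left(5 + 2\right) 26\right)^{2}}{758022} = \left(63754 + \left(10 + 7 \cdot 26\right)^{2}\right) \frac{1}{758022} = \left(63754 + \left(10 + 182\right)^{2}\right) \frac{1}{758022} = \left(63754 + 192^{2}\right) \frac{1}{758022} = \left(63754 + 36864\right) \frac{1}{758022} = 100618 \cdot \frac{1}{758022} = \frac{50309}{379011}$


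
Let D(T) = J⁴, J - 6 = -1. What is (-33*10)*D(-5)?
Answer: -206250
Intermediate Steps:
J = 5 (J = 6 - 1 = 5)
D(T) = 625 (D(T) = 5⁴ = 625)
(-33*10)*D(-5) = -33*10*625 = -330*625 = -206250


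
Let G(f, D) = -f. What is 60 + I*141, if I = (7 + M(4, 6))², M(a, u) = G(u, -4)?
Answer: 201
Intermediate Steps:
M(a, u) = -u
I = 1 (I = (7 - 1*6)² = (7 - 6)² = 1² = 1)
60 + I*141 = 60 + 1*141 = 60 + 141 = 201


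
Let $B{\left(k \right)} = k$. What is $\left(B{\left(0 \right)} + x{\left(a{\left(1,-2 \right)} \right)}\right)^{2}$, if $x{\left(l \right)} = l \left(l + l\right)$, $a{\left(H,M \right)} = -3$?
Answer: $324$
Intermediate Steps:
$x{\left(l \right)} = 2 l^{2}$ ($x{\left(l \right)} = l 2 l = 2 l^{2}$)
$\left(B{\left(0 \right)} + x{\left(a{\left(1,-2 \right)} \right)}\right)^{2} = \left(0 + 2 \left(-3\right)^{2}\right)^{2} = \left(0 + 2 \cdot 9\right)^{2} = \left(0 + 18\right)^{2} = 18^{2} = 324$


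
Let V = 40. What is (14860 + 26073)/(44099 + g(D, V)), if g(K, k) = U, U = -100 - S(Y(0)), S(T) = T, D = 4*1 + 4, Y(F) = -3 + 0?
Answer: 40933/44002 ≈ 0.93025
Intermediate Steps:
Y(F) = -3
D = 8 (D = 4 + 4 = 8)
U = -97 (U = -100 - 1*(-3) = -100 + 3 = -97)
g(K, k) = -97
(14860 + 26073)/(44099 + g(D, V)) = (14860 + 26073)/(44099 - 97) = 40933/44002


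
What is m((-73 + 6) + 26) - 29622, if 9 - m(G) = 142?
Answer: -29755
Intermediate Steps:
m(G) = -133 (m(G) = 9 - 1*142 = 9 - 142 = -133)
m((-73 + 6) + 26) - 29622 = -133 - 29622 = -29755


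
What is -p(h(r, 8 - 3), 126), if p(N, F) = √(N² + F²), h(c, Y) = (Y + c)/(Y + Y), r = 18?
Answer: -√1588129/10 ≈ -126.02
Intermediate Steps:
h(c, Y) = (Y + c)/(2*Y) (h(c, Y) = (Y + c)/((2*Y)) = (Y + c)*(1/(2*Y)) = (Y + c)/(2*Y))
p(N, F) = √(F² + N²)
-p(h(r, 8 - 3), 126) = -√(126² + (((8 - 3) + 18)/(2*(8 - 3)))²) = -√(15876 + ((½)*(5 + 18)/5)²) = -√(15876 + ((½)*(⅕)*23)²) = -√(15876 + (23/10)²) = -√(15876 + 529/100) = -√(1588129/100) = -√1588129/10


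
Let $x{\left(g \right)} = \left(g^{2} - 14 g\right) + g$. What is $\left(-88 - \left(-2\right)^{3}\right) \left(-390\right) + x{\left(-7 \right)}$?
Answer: $31340$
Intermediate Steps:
$x{\left(g \right)} = g^{2} - 13 g$
$\left(-88 - \left(-2\right)^{3}\right) \left(-390\right) + x{\left(-7 \right)} = \left(-88 - \left(-2\right)^{3}\right) \left(-390\right) - 7 \left(-13 - 7\right) = \left(-88 - -8\right) \left(-390\right) - -140 = \left(-88 + 8\right) \left(-390\right) + 140 = \left(-80\right) \left(-390\right) + 140 = 31200 + 140 = 31340$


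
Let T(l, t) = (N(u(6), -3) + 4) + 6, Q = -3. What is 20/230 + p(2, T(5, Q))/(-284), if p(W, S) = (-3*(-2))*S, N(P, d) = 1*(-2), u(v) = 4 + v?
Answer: -134/1633 ≈ -0.082058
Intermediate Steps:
N(P, d) = -2
T(l, t) = 8 (T(l, t) = (-2 + 4) + 6 = 2 + 6 = 8)
p(W, S) = 6*S
20/230 + p(2, T(5, Q))/(-284) = 20/230 + (6*8)/(-284) = 20*(1/230) + 48*(-1/284) = 2/23 - 12/71 = -134/1633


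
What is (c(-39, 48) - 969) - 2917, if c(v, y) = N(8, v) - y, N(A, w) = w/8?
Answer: -31511/8 ≈ -3938.9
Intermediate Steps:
N(A, w) = w/8 (N(A, w) = w*(1/8) = w/8)
c(v, y) = -y + v/8 (c(v, y) = v/8 - y = -y + v/8)
(c(-39, 48) - 969) - 2917 = ((-1*48 + (1/8)*(-39)) - 969) - 2917 = ((-48 - 39/8) - 969) - 2917 = (-423/8 - 969) - 2917 = -8175/8 - 2917 = -31511/8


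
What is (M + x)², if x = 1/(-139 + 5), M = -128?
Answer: 294225409/17956 ≈ 16386.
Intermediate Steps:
x = -1/134 (x = 1/(-134) = -1/134 ≈ -0.0074627)
(M + x)² = (-128 - 1/134)² = (-17153/134)² = 294225409/17956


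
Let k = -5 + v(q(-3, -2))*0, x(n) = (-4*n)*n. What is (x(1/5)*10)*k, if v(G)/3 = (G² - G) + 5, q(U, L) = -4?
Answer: 8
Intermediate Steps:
x(n) = -4*n²
v(G) = 15 - 3*G + 3*G² (v(G) = 3*((G² - G) + 5) = 3*(5 + G² - G) = 15 - 3*G + 3*G²)
k = -5 (k = -5 + (15 - 3*(-4) + 3*(-4)²)*0 = -5 + (15 + 12 + 3*16)*0 = -5 + (15 + 12 + 48)*0 = -5 + 75*0 = -5 + 0 = -5)
(x(1/5)*10)*k = (-4*(1/5)²*10)*(-5) = (-4*(1*(⅕))²*10)*(-5) = (-4*(⅕)²*10)*(-5) = (-4*1/25*10)*(-5) = -4/25*10*(-5) = -8/5*(-5) = 8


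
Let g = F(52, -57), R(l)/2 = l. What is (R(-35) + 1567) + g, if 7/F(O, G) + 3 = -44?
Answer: 70352/47 ≈ 1496.9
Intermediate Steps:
F(O, G) = -7/47 (F(O, G) = 7/(-3 - 44) = 7/(-47) = 7*(-1/47) = -7/47)
R(l) = 2*l
g = -7/47 ≈ -0.14894
(R(-35) + 1567) + g = (2*(-35) + 1567) - 7/47 = (-70 + 1567) - 7/47 = 1497 - 7/47 = 70352/47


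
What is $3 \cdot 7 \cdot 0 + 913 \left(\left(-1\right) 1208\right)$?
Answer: $-1102904$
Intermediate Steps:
$3 \cdot 7 \cdot 0 + 913 \left(\left(-1\right) 1208\right) = 21 \cdot 0 + 913 \left(-1208\right) = 0 - 1102904 = -1102904$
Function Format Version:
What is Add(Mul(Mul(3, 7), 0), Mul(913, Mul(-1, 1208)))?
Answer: -1102904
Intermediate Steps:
Add(Mul(Mul(3, 7), 0), Mul(913, Mul(-1, 1208))) = Add(Mul(21, 0), Mul(913, -1208)) = Add(0, -1102904) = -1102904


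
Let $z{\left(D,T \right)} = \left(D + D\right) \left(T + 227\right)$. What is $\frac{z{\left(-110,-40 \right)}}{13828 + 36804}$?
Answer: $- \frac{10285}{12658} \approx -0.81253$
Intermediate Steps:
$z{\left(D,T \right)} = 2 D \left(227 + T\right)$
$\frac{z{\left(-110,-40 \right)}}{13828 + 36804} = \frac{2 \left(-110\right) \left(227 - 40\right)}{13828 + 36804} = \frac{2 \left(-110\right) 187}{50632} = \left(-41140\right) \frac{1}{50632} = - \frac{10285}{12658}$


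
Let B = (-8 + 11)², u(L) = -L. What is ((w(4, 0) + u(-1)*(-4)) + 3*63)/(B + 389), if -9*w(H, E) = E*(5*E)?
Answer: 185/398 ≈ 0.46482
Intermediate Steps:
w(H, E) = -5*E²/9 (w(H, E) = -E*5*E/9 = -5*E²/9)
B = 9 (B = 3² = 9)
((w(4, 0) + u(-1)*(-4)) + 3*63)/(B + 389) = ((-5/9*0² - 1*(-1)*(-4)) + 3*63)/(9 + 389) = ((-5/9*0 + 1*(-4)) + 189)/398 = ((0 - 4) + 189)*(1/398) = (-4 + 189)*(1/398) = 185*(1/398) = 185/398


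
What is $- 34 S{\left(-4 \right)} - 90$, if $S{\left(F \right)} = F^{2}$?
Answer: $-634$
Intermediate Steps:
$- 34 S{\left(-4 \right)} - 90 = - 34 \left(-4\right)^{2} - 90 = \left(-34\right) 16 - 90 = -544 - 90 = -634$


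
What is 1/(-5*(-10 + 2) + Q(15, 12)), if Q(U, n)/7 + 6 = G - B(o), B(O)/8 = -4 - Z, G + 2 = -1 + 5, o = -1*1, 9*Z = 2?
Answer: 9/2236 ≈ 0.0040250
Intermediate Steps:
Z = 2/9 (Z = (1/9)*2 = 2/9 ≈ 0.22222)
o = -1
G = 2 (G = -2 + (-1 + 5) = -2 + 4 = 2)
B(O) = -304/9 (B(O) = 8*(-4 - 1*2/9) = 8*(-4 - 2/9) = 8*(-38/9) = -304/9)
Q(U, n) = 1876/9 (Q(U, n) = -42 + 7*(2 - 1*(-304/9)) = -42 + 7*(2 + 304/9) = -42 + 7*(322/9) = -42 + 2254/9 = 1876/9)
1/(-5*(-10 + 2) + Q(15, 12)) = 1/(-5*(-10 + 2) + 1876/9) = 1/(-5*(-8) + 1876/9) = 1/(40 + 1876/9) = 1/(2236/9) = 9/2236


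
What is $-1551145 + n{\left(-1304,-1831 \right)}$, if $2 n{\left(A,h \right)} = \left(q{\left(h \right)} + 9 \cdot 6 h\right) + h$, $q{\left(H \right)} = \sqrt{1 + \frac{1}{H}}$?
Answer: $- \frac{3202995}{2} + \frac{\sqrt{3350730}}{3662} \approx -1.6015 \cdot 10^{6}$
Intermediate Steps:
$n{\left(A,h \right)} = \frac{\sqrt{\frac{1 + h}{h}}}{2} + \frac{55 h}{2}$ ($n{\left(A,h \right)} = \frac{\left(\sqrt{\frac{1 + h}{h}} + 9 \cdot 6 h\right) + h}{2} = \frac{\left(\sqrt{\frac{1 + h}{h}} + 54 h\right) + h}{2} = \frac{\sqrt{\frac{1 + h}{h}} + 55 h}{2} = \frac{\sqrt{\frac{1 + h}{h}}}{2} + \frac{55 h}{2}$)
$-1551145 + n{\left(-1304,-1831 \right)} = -1551145 + \left(\frac{\sqrt{\frac{1 - 1831}{-1831}}}{2} + \frac{55}{2} \left(-1831\right)\right) = -1551145 - \left(\frac{100705}{2} - \frac{\sqrt{\left(- \frac{1}{1831}\right) \left(-1830\right)}}{2}\right) = -1551145 - \left(\frac{100705}{2} - \frac{\sqrt{\frac{1830}{1831}}}{2}\right) = -1551145 - \left(\frac{100705}{2} - \frac{\frac{1}{1831} \sqrt{3350730}}{2}\right) = -1551145 - \left(\frac{100705}{2} - \frac{\sqrt{3350730}}{3662}\right) = - \frac{3202995}{2} + \frac{\sqrt{3350730}}{3662}$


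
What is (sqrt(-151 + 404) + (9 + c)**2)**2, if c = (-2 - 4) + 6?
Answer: (81 + sqrt(253))**2 ≈ 9390.8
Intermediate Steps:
c = 0 (c = -6 + 6 = 0)
(sqrt(-151 + 404) + (9 + c)**2)**2 = (sqrt(-151 + 404) + (9 + 0)**2)**2 = (sqrt(253) + 9**2)**2 = (sqrt(253) + 81)**2 = (81 + sqrt(253))**2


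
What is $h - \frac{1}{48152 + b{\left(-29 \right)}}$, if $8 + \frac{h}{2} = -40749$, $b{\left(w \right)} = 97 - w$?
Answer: $- \frac{3935332893}{48278} \approx -81514.0$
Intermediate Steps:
$h = -81514$ ($h = -16 + 2 \left(-40749\right) = -16 - 81498 = -81514$)
$h - \frac{1}{48152 + b{\left(-29 \right)}} = -81514 - \frac{1}{48152 + \left(97 - -29\right)} = -81514 - \frac{1}{48152 + \left(97 + 29\right)} = -81514 - \frac{1}{48152 + 126} = -81514 - \frac{1}{48278} = - \frac{3935332893}{48278}$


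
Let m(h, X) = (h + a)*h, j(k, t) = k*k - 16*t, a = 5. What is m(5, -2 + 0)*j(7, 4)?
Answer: -750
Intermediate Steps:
j(k, t) = k² - 16*t
m(h, X) = h*(5 + h) (m(h, X) = (h + 5)*h = (5 + h)*h = h*(5 + h))
m(5, -2 + 0)*j(7, 4) = (5*(5 + 5))*(7² - 16*4) = (5*10)*(49 - 64) = 50*(-15) = -750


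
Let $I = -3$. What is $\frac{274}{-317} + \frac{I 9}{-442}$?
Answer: $- \frac{112549}{140114} \approx -0.80327$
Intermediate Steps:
$\frac{274}{-317} + \frac{I 9}{-442} = \frac{274}{-317} + \frac{\left(-3\right) 9}{-442} = 274 \left(- \frac{1}{317}\right) - - \frac{27}{442} = - \frac{274}{317} + \frac{27}{442} = - \frac{112549}{140114}$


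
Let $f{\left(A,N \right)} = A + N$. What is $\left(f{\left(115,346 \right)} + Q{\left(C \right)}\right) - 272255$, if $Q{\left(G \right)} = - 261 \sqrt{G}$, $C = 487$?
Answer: $-271794 - 261 \sqrt{487} \approx -2.7755 \cdot 10^{5}$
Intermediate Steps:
$\left(f{\left(115,346 \right)} + Q{\left(C \right)}\right) - 272255 = \left(\left(115 + 346\right) - 261 \sqrt{487}\right) - 272255 = \left(461 - 261 \sqrt{487}\right) - 272255 = -271794 - 261 \sqrt{487}$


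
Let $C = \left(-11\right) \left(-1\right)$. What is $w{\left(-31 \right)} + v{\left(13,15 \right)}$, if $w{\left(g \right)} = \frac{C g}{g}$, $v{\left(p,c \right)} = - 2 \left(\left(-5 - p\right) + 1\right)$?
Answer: $45$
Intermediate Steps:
$v{\left(p,c \right)} = 8 + 2 p$ ($v{\left(p,c \right)} = - 2 \left(-4 - p\right) = 8 + 2 p$)
$C = 11$
$w{\left(g \right)} = 11$ ($w{\left(g \right)} = \frac{11 g}{g} = 11$)
$w{\left(-31 \right)} + v{\left(13,15 \right)} = 11 + \left(8 + 2 \cdot 13\right) = 11 + \left(8 + 26\right) = 11 + 34 = 45$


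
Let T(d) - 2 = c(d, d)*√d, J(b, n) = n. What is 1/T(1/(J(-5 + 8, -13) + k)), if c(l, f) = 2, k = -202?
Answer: 215/432 - I*√215/432 ≈ 0.49768 - 0.033942*I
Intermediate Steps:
T(d) = 2 + 2*√d
1/T(1/(J(-5 + 8, -13) + k)) = 1/(2 + 2*√(1/(-13 - 202))) = 1/(2 + 2*√(1/(-215))) = 1/(2 + 2*√(-1/215)) = 1/(2 + 2*(I*√215/215)) = 1/(2 + 2*I*√215/215)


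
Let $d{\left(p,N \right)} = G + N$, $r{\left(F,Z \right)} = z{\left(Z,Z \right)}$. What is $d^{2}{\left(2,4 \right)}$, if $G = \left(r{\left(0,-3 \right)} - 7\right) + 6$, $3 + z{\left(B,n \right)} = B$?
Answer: $9$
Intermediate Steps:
$z{\left(B,n \right)} = -3 + B$
$r{\left(F,Z \right)} = -3 + Z$
$G = -7$ ($G = \left(\left(-3 - 3\right) - 7\right) + 6 = \left(-6 - 7\right) + 6 = -13 + 6 = -7$)
$d{\left(p,N \right)} = -7 + N$
$d^{2}{\left(2,4 \right)} = \left(-7 + 4\right)^{2} = \left(-3\right)^{2} = 9$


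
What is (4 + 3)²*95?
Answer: 4655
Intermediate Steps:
(4 + 3)²*95 = 7²*95 = 49*95 = 4655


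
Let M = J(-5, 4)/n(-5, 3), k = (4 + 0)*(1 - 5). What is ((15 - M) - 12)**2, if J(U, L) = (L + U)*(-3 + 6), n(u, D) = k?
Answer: 2025/256 ≈ 7.9102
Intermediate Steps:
k = -16 (k = 4*(-4) = -16)
n(u, D) = -16
J(U, L) = 3*L + 3*U (J(U, L) = (L + U)*3 = 3*L + 3*U)
M = 3/16 (M = (3*4 + 3*(-5))/(-16) = (12 - 15)*(-1/16) = -3*(-1/16) = 3/16 ≈ 0.18750)
((15 - M) - 12)**2 = ((15 - 1*3/16) - 12)**2 = ((15 - 3/16) - 12)**2 = (237/16 - 12)**2 = (45/16)**2 = 2025/256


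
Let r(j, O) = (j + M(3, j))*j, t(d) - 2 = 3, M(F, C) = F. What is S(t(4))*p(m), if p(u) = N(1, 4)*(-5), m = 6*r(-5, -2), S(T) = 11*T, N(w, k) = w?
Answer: -275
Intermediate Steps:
t(d) = 5 (t(d) = 2 + 3 = 5)
r(j, O) = j*(3 + j) (r(j, O) = (j + 3)*j = (3 + j)*j = j*(3 + j))
m = 60 (m = 6*(-5*(3 - 5)) = 6*(-5*(-2)) = 6*10 = 60)
p(u) = -5 (p(u) = 1*(-5) = -5)
S(t(4))*p(m) = (11*5)*(-5) = 55*(-5) = -275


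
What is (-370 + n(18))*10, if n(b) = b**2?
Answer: -460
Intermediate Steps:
(-370 + n(18))*10 = (-370 + 18**2)*10 = (-370 + 324)*10 = -46*10 = -460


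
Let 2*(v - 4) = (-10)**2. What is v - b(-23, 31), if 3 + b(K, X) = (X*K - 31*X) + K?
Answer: 1754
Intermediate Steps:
v = 54 (v = 4 + (1/2)*(-10)**2 = 4 + (1/2)*100 = 4 + 50 = 54)
b(K, X) = -3 + K - 31*X + K*X (b(K, X) = -3 + ((X*K - 31*X) + K) = -3 + ((K*X - 31*X) + K) = -3 + ((-31*X + K*X) + K) = -3 + (K - 31*X + K*X) = -3 + K - 31*X + K*X)
v - b(-23, 31) = 54 - (-3 - 23 - 31*31 - 23*31) = 54 - (-3 - 23 - 961 - 713) = 54 - 1*(-1700) = 54 + 1700 = 1754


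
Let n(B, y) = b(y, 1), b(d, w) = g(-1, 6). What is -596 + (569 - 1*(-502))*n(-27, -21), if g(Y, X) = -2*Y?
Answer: 1546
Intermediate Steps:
b(d, w) = 2 (b(d, w) = -2*(-1) = 2)
n(B, y) = 2
-596 + (569 - 1*(-502))*n(-27, -21) = -596 + (569 - 1*(-502))*2 = -596 + (569 + 502)*2 = -596 + 1071*2 = -596 + 2142 = 1546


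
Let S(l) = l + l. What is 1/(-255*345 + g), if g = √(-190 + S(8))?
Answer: -29325/2579866933 - I*√174/7739600799 ≈ -1.1367e-5 - 1.7043e-9*I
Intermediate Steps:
S(l) = 2*l
g = I*√174 (g = √(-190 + 2*8) = √(-190 + 16) = √(-174) = I*√174 ≈ 13.191*I)
1/(-255*345 + g) = 1/(-255*345 + I*√174) = 1/(-87975 + I*√174)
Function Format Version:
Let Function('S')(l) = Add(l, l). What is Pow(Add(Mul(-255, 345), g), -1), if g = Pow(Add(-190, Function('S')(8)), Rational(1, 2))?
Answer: Add(Rational(-29325, 2579866933), Mul(Rational(-1, 7739600799), I, Pow(174, Rational(1, 2)))) ≈ Add(-1.1367e-5, Mul(-1.7043e-9, I))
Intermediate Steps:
Function('S')(l) = Mul(2, l)
g = Mul(I, Pow(174, Rational(1, 2))) (g = Pow(Add(-190, Mul(2, 8)), Rational(1, 2)) = Pow(Add(-190, 16), Rational(1, 2)) = Pow(-174, Rational(1, 2)) = Mul(I, Pow(174, Rational(1, 2))) ≈ Mul(13.191, I))
Pow(Add(Mul(-255, 345), g), -1) = Pow(Add(Mul(-255, 345), Mul(I, Pow(174, Rational(1, 2)))), -1) = Pow(Add(-87975, Mul(I, Pow(174, Rational(1, 2)))), -1)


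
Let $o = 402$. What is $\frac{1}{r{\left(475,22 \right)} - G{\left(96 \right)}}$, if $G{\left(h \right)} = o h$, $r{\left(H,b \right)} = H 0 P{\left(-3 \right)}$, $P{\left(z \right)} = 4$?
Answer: $- \frac{1}{38592} \approx -2.5912 \cdot 10^{-5}$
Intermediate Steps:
$r{\left(H,b \right)} = 0$ ($r{\left(H,b \right)} = H 0 \cdot 4 = 0 \cdot 4 = 0$)
$G{\left(h \right)} = 402 h$
$\frac{1}{r{\left(475,22 \right)} - G{\left(96 \right)}} = \frac{1}{0 - 402 \cdot 96} = \frac{1}{0 - 38592} = \frac{1}{-38592} = - \frac{1}{38592}$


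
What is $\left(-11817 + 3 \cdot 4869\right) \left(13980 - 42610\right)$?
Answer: $-79877700$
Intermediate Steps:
$\left(-11817 + 3 \cdot 4869\right) \left(13980 - 42610\right) = \left(-11817 + 14607\right) \left(-28630\right) = 2790 \left(-28630\right) = -79877700$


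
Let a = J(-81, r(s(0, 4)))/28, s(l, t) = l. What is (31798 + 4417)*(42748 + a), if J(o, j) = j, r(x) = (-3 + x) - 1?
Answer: 10836795525/7 ≈ 1.5481e+9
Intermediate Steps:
r(x) = -4 + x
a = -⅐ (a = (-4 + 0)/28 = -4*1/28 = -⅐ ≈ -0.14286)
(31798 + 4417)*(42748 + a) = (31798 + 4417)*(42748 - ⅐) = 36215*(299235/7) = 10836795525/7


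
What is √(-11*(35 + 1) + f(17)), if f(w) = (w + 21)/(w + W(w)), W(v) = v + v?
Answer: I*√1028058/51 ≈ 19.881*I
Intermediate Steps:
W(v) = 2*v
f(w) = (21 + w)/(3*w) (f(w) = (w + 21)/(w + 2*w) = (21 + w)/((3*w)) = (21 + w)*(1/(3*w)) = (21 + w)/(3*w))
√(-11*(35 + 1) + f(17)) = √(-11*(35 + 1) + (⅓)*(21 + 17)/17) = √(-11*36 + (⅓)*(1/17)*38) = √(-396 + 38/51) = √(-20158/51) = I*√1028058/51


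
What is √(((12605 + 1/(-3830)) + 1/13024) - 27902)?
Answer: I*√594720105733556770/6235240 ≈ 123.68*I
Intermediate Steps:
√(((12605 + 1/(-3830)) + 1/13024) - 27902) = √(((12605 - 1/3830) + 1/13024) - 27902) = √((48277149/3830 + 1/13024) - 27902) = √(314380796203/24940960 - 27902) = √(-381521869717/24940960) = I*√594720105733556770/6235240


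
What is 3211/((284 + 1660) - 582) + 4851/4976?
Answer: 11292499/3388656 ≈ 3.3324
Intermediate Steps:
3211/((284 + 1660) - 582) + 4851/4976 = 3211/(1944 - 582) + 4851*(1/4976) = 3211/1362 + 4851/4976 = 11292499/3388656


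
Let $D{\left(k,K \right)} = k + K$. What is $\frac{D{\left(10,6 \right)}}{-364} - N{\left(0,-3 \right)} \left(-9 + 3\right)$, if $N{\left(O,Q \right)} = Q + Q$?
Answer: $- \frac{3280}{91} \approx -36.044$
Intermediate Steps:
$D{\left(k,K \right)} = K + k$
$N{\left(O,Q \right)} = 2 Q$
$\frac{D{\left(10,6 \right)}}{-364} - N{\left(0,-3 \right)} \left(-9 + 3\right) = \frac{6 + 10}{-364} - 2 \left(-3\right) \left(-9 + 3\right) = 16 \left(- \frac{1}{364}\right) - \left(-6\right) \left(-6\right) = - \frac{4}{91} - 36 = - \frac{3280}{91}$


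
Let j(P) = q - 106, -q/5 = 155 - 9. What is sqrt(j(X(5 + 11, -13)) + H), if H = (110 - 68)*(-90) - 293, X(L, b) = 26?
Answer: I*sqrt(4909) ≈ 70.064*I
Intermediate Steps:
H = -4073 (H = 42*(-90) - 293 = -3780 - 293 = -4073)
q = -730 (q = -5*(155 - 9) = -5*146 = -730)
j(P) = -836 (j(P) = -730 - 106 = -836)
sqrt(j(X(5 + 11, -13)) + H) = sqrt(-836 - 4073) = sqrt(-4909) = I*sqrt(4909)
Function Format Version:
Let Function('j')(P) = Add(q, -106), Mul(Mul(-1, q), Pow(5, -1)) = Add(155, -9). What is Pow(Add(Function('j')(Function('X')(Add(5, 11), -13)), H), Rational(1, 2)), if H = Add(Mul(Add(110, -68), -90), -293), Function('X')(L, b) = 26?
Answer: Mul(I, Pow(4909, Rational(1, 2))) ≈ Mul(70.064, I)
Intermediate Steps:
H = -4073 (H = Add(Mul(42, -90), -293) = Add(-3780, -293) = -4073)
q = -730 (q = Mul(-5, Add(155, -9)) = Mul(-5, 146) = -730)
Function('j')(P) = -836 (Function('j')(P) = Add(-730, -106) = -836)
Pow(Add(Function('j')(Function('X')(Add(5, 11), -13)), H), Rational(1, 2)) = Pow(Add(-836, -4073), Rational(1, 2)) = Pow(-4909, Rational(1, 2)) = Mul(I, Pow(4909, Rational(1, 2)))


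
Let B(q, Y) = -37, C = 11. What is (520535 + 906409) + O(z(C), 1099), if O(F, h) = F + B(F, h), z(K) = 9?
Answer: 1426916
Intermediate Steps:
O(F, h) = -37 + F (O(F, h) = F - 37 = -37 + F)
(520535 + 906409) + O(z(C), 1099) = (520535 + 906409) + (-37 + 9) = 1426944 - 28 = 1426916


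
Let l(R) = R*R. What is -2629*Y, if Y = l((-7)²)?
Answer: -6312229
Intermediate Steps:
l(R) = R²
Y = 2401 (Y = ((-7)²)² = 49² = 2401)
-2629*Y = -2629*2401 = -6312229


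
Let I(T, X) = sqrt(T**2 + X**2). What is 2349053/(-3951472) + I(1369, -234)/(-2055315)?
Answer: -335579/564496 - sqrt(1928917)/2055315 ≈ -0.59515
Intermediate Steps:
2349053/(-3951472) + I(1369, -234)/(-2055315) = 2349053/(-3951472) + sqrt(1369**2 + (-234)**2)/(-2055315) = 2349053*(-1/3951472) + sqrt(1874161 + 54756)*(-1/2055315) = -335579/564496 + sqrt(1928917)*(-1/2055315) = -335579/564496 - sqrt(1928917)/2055315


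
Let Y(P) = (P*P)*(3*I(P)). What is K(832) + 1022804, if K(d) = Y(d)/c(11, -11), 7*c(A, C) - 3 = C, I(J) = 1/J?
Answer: 1020620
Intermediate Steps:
c(A, C) = 3/7 + C/7
Y(P) = 3*P (Y(P) = (P*P)*(3/P) = P**2*(3/P) = 3*P)
K(d) = -21*d/8 (K(d) = (3*d)/(3/7 + (1/7)*(-11)) = (3*d)/(3/7 - 11/7) = (3*d)/(-8/7) = (3*d)*(-7/8) = -21*d/8)
K(832) + 1022804 = -21/8*832 + 1022804 = -2184 + 1022804 = 1020620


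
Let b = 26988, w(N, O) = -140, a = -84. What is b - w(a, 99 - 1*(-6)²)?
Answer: 27128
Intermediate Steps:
b - w(a, 99 - 1*(-6)²) = 26988 - 1*(-140) = 26988 + 140 = 27128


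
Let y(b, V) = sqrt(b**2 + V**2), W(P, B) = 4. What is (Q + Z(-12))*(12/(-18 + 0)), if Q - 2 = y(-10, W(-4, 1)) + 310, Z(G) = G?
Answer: -200 - 4*sqrt(29)/3 ≈ -207.18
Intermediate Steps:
y(b, V) = sqrt(V**2 + b**2)
Q = 312 + 2*sqrt(29) (Q = 2 + (sqrt(4**2 + (-10)**2) + 310) = 2 + (sqrt(16 + 100) + 310) = 2 + (sqrt(116) + 310) = 2 + (2*sqrt(29) + 310) = 2 + (310 + 2*sqrt(29)) = 312 + 2*sqrt(29) ≈ 322.77)
(Q + Z(-12))*(12/(-18 + 0)) = ((312 + 2*sqrt(29)) - 12)*(12/(-18 + 0)) = (300 + 2*sqrt(29))*(12/(-18)) = (300 + 2*sqrt(29))*(-1/18*12) = (300 + 2*sqrt(29))*(-2/3) = -200 - 4*sqrt(29)/3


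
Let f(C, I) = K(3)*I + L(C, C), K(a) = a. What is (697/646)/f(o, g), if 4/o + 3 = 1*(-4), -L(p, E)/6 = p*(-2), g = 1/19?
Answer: -287/1782 ≈ -0.16106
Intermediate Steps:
g = 1/19 ≈ 0.052632
L(p, E) = 12*p (L(p, E) = -6*p*(-2) = -(-12)*p = 12*p)
o = -4/7 (o = 4/(-3 + 1*(-4)) = 4/(-3 - 4) = 4/(-7) = 4*(-1/7) = -4/7 ≈ -0.57143)
f(C, I) = 3*I + 12*C
(697/646)/f(o, g) = (697/646)/(3*(1/19) + 12*(-4/7)) = (697*(1/646))/(3/19 - 48/7) = 41/(38*(-891/133)) = (41/38)*(-133/891) = -287/1782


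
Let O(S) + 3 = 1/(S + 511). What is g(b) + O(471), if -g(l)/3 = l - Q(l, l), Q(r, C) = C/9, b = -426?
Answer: 1112607/982 ≈ 1133.0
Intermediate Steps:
Q(r, C) = C/9 (Q(r, C) = C*(1/9) = C/9)
g(l) = -8*l/3 (g(l) = -3*(l - l/9) = -8*l/3)
O(S) = -3 + 1/(511 + S) (O(S) = -3 + 1/(S + 511) = -3 + 1/(511 + S))
g(b) + O(471) = -8/3*(-426) + (-1532 - 3*471)/(511 + 471) = 1136 + (-1532 - 1413)/982 = 1136 + (1/982)*(-2945) = 1136 - 2945/982 = 1112607/982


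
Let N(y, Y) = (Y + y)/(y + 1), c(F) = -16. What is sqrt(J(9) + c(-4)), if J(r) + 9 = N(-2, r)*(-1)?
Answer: 3*I*sqrt(2) ≈ 4.2426*I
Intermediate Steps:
N(y, Y) = (Y + y)/(1 + y)
J(r) = -11 + r (J(r) = -9 + ((r - 2)/(1 - 2))*(-1) = -9 + ((-2 + r)/(-1))*(-1) = -9 - (-2 + r)*(-1) = -9 + (2 - r)*(-1) = -9 + (-2 + r) = -11 + r)
sqrt(J(9) + c(-4)) = sqrt((-11 + 9) - 16) = sqrt(-2 - 16) = sqrt(-18) = 3*I*sqrt(2)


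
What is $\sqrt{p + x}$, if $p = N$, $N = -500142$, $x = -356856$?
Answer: $3 i \sqrt{95222} \approx 925.74 i$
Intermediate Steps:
$p = -500142$
$\sqrt{p + x} = \sqrt{-500142 - 356856} = \sqrt{-856998} = 3 i \sqrt{95222}$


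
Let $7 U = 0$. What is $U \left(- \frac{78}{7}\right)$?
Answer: $0$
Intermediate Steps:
$U = 0$ ($U = \frac{1}{7} \cdot 0 = 0$)
$U \left(- \frac{78}{7}\right) = 0 \left(- \frac{78}{7}\right) = 0$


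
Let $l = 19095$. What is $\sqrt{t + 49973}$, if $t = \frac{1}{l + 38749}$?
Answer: $\frac{\sqrt{41801519198193}}{28922} \approx 223.55$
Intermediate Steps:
$t = \frac{1}{57844}$ ($t = \frac{1}{19095 + 38749} = \frac{1}{57844} \approx 1.7288 \cdot 10^{-5}$)
$\sqrt{t + 49973} = \sqrt{\frac{1}{57844} + 49973} = \sqrt{\frac{2890638213}{57844}} = \frac{\sqrt{41801519198193}}{28922}$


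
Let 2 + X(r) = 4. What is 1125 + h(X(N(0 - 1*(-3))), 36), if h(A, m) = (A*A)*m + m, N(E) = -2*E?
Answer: 1305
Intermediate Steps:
X(r) = 2 (X(r) = -2 + 4 = 2)
h(A, m) = m + m*A**2 (h(A, m) = A**2*m + m = m*A**2 + m = m + m*A**2)
1125 + h(X(N(0 - 1*(-3))), 36) = 1125 + 36*(1 + 2**2) = 1125 + 36*(1 + 4) = 1125 + 36*5 = 1125 + 180 = 1305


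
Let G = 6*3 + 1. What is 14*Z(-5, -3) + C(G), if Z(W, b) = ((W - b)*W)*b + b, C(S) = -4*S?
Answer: -538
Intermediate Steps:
G = 19 (G = 18 + 1 = 19)
Z(W, b) = b + W*b*(W - b) (Z(W, b) = (W*(W - b))*b + b = W*b*(W - b) + b = b + W*b*(W - b))
14*Z(-5, -3) + C(G) = 14*(-3*(1 + (-5)² - 1*(-5)*(-3))) - 4*19 = 14*(-3*(1 + 25 - 15)) - 76 = 14*(-3*11) - 76 = 14*(-33) - 76 = -462 - 76 = -538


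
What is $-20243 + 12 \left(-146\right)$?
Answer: $-21995$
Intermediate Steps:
$-20243 + 12 \left(-146\right) = -20243 - 1752 = -21995$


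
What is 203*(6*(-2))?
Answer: -2436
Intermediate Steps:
203*(6*(-2)) = 203*(-12) = -2436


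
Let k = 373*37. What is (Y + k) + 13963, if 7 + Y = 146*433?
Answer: 90975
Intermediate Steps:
k = 13801
Y = 63211 (Y = -7 + 146*433 = -7 + 63218 = 63211)
(Y + k) + 13963 = (63211 + 13801) + 13963 = 77012 + 13963 = 90975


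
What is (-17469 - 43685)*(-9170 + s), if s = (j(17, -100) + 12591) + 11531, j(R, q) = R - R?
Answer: -914374608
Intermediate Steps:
j(R, q) = 0
s = 24122 (s = (0 + 12591) + 11531 = 12591 + 11531 = 24122)
(-17469 - 43685)*(-9170 + s) = (-17469 - 43685)*(-9170 + 24122) = -61154*14952 = -914374608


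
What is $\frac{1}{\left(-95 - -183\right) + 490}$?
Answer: $\frac{1}{578} \approx 0.0017301$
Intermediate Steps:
$\frac{1}{\left(-95 - -183\right) + 490} = \frac{1}{\left(-95 + 183\right) + 490} = \frac{1}{88 + 490} = \frac{1}{578}$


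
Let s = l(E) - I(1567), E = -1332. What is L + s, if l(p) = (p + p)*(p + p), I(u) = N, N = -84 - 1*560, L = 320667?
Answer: 7418207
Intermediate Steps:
N = -644 (N = -84 - 560 = -644)
I(u) = -644
l(p) = 4*p² (l(p) = (2*p)*(2*p) = 4*p²)
s = 7097540 (s = 4*(-1332)² - 1*(-644) = 4*1774224 + 644 = 7096896 + 644 = 7097540)
L + s = 320667 + 7097540 = 7418207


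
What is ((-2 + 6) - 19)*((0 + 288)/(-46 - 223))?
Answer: 4320/269 ≈ 16.059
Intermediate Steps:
((-2 + 6) - 19)*((0 + 288)/(-46 - 223)) = (4 - 19)*(288/(-269)) = -4320*(-1)/269 = -15*(-288/269) = 4320/269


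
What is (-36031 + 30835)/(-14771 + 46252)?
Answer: -5196/31481 ≈ -0.16505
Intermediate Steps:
(-36031 + 30835)/(-14771 + 46252) = -5196/31481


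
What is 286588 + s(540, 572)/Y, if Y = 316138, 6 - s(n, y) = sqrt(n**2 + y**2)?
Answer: 45300678575/158069 - 2*sqrt(38674)/158069 ≈ 2.8659e+5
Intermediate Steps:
s(n, y) = 6 - sqrt(n**2 + y**2)
286588 + s(540, 572)/Y = 286588 + (6 - sqrt(540**2 + 572**2))/316138 = 286588 + (6 - sqrt(291600 + 327184))*(1/316138) = 286588 + (6 - sqrt(618784))*(1/316138) = 286588 + (6 - 4*sqrt(38674))*(1/316138) = 286588 + (3/158069 - 2*sqrt(38674)/158069) = 45300678575/158069 - 2*sqrt(38674)/158069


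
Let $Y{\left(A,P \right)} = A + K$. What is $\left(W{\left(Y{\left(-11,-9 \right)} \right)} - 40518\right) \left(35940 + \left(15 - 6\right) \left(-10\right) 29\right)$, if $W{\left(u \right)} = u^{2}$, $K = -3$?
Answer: $-1343932260$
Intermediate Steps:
$Y{\left(A,P \right)} = -3 + A$ ($Y{\left(A,P \right)} = A - 3 = -3 + A$)
$\left(W{\left(Y{\left(-11,-9 \right)} \right)} - 40518\right) \left(35940 + \left(15 - 6\right) \left(-10\right) 29\right) = \left(\left(-3 - 11\right)^{2} - 40518\right) \left(35940 + \left(15 - 6\right) \left(-10\right) 29\right) = \left(\left(-14\right)^{2} - 40518\right) \left(35940 + \left(15 - 6\right) \left(-10\right) 29\right) = \left(196 - 40518\right) \left(35940 + 9 \left(-10\right) 29\right) = - 40322 \left(35940 - 2610\right) = \left(-40322\right) 33330 = -1343932260$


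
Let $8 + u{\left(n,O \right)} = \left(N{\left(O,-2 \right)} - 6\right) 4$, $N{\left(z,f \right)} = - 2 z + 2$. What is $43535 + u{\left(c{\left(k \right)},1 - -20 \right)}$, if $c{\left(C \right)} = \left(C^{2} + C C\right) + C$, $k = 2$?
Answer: $43343$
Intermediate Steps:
$c{\left(C \right)} = C + 2 C^{2}$ ($c{\left(C \right)} = \left(C^{2} + C^{2}\right) + C = 2 C^{2} + C = C + 2 C^{2}$)
$N{\left(z,f \right)} = 2 - 2 z$
$u{\left(n,O \right)} = -24 - 8 O$ ($u{\left(n,O \right)} = -8 + \left(\left(2 - 2 O\right) - 6\right) 4 = -8 + \left(-4 - 2 O\right) 4 = -8 - \left(16 + 8 O\right) = -24 - 8 O$)
$43535 + u{\left(c{\left(k \right)},1 - -20 \right)} = 43535 - \left(24 + 8 \left(1 - -20\right)\right) = 43535 - \left(24 + 8 \left(1 + 20\right)\right) = 43535 - 192 = 43343$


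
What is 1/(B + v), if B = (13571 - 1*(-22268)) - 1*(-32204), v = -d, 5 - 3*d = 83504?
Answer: 1/95876 ≈ 1.0430e-5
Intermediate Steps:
d = -27833 (d = 5/3 - ⅓*83504 = 5/3 - 83504/3 = -27833)
v = 27833 (v = -1*(-27833) = 27833)
B = 68043 (B = (13571 + 22268) + 32204 = 35839 + 32204 = 68043)
1/(B + v) = 1/(68043 + 27833) = 1/95876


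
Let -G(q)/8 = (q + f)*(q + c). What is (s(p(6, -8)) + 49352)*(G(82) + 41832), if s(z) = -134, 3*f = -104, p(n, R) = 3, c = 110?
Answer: -1519458096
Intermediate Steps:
f = -104/3 (f = (1/3)*(-104) = -104/3 ≈ -34.667)
G(q) = -8*(110 + q)*(-104/3 + q) (G(q) = -8*(q - 104/3)*(q + 110) = -8*(-104/3 + q)*(110 + q) = -8*(110 + q)*(-104/3 + q))
(s(p(6, -8)) + 49352)*(G(82) + 41832) = (-134 + 49352)*((91520/3 - 8*82**2 - 1808/3*82) + 41832) = 49218*((91520/3 - 8*6724 - 148256/3) + 41832) = 49218*((91520/3 - 53792 - 148256/3) + 41832) = 49218*(-72704 + 41832) = 49218*(-30872) = -1519458096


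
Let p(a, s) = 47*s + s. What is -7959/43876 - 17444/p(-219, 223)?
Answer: -1898585/1048323 ≈ -1.8111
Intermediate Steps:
p(a, s) = 48*s
-7959/43876 - 17444/p(-219, 223) = -7959/43876 - 17444/(48*223) = -7959*1/43876 - 17444/10704 = -1137/6268 - 17444*1/10704 = -1137/6268 - 4361/2676 = -1898585/1048323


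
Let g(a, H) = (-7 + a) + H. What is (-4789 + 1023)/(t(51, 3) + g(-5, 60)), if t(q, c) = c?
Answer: -3766/51 ≈ -73.843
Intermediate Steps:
g(a, H) = -7 + H + a
(-4789 + 1023)/(t(51, 3) + g(-5, 60)) = (-4789 + 1023)/(3 + (-7 + 60 - 5)) = -3766/(3 + 48) = -3766/51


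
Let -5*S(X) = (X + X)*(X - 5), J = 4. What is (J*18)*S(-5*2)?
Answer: -4320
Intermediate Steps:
S(X) = -2*X*(-5 + X)/5 (S(X) = -(X + X)*(X - 5)/5 = -2*X*(-5 + X)/5)
(J*18)*S(-5*2) = (4*18)*(2*(-5*2)*(5 - (-5)*2)/5) = 72*((⅖)*(-10)*(5 - 1*(-10))) = 72*((⅖)*(-10)*(5 + 10)) = 72*((⅖)*(-10)*15) = 72*(-60) = -4320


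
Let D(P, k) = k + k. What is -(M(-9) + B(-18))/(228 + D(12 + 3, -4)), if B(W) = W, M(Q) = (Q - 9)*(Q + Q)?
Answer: -153/110 ≈ -1.3909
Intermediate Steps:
M(Q) = 2*Q*(-9 + Q) (M(Q) = (-9 + Q)*(2*Q) = 2*Q*(-9 + Q))
D(P, k) = 2*k
-(M(-9) + B(-18))/(228 + D(12 + 3, -4)) = -(2*(-9)*(-9 - 9) - 18)/(228 + 2*(-4)) = -(2*(-9)*(-18) - 18)/(228 - 8) = -(324 - 18)/220 = -306/220 = -1*153/110 = -153/110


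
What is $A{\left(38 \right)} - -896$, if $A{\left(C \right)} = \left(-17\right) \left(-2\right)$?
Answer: $930$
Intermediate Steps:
$A{\left(C \right)} = 34$
$A{\left(38 \right)} - -896 = 34 - -896 = 34 + 896 = 930$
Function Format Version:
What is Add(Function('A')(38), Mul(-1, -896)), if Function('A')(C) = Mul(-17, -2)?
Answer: 930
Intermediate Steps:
Function('A')(C) = 34
Add(Function('A')(38), Mul(-1, -896)) = Add(34, Mul(-1, -896)) = Add(34, 896) = 930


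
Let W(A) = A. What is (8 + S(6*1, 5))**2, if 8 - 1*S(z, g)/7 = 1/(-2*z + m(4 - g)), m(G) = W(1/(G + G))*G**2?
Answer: 2604996/625 ≈ 4168.0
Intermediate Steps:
m(G) = G/2 (m(G) = G**2/(G + G) = G**2/((2*G)) = (1/(2*G))*G**2 = G/2)
S(z, g) = 56 - 7/(2 - 2*z - g/2) (S(z, g) = 56 - 7/(-2*z + (4 - g)/2) = 56 - 7/(-2*z + (2 - g/2)) = 56 - 7/(2 - 2*z - g/2))
(8 + S(6*1, 5))**2 = (8 + 14*(-15 + 4*5 + 16*(6*1))/(-4 + 5 + 4*(6*1)))**2 = (8 + 14*(-15 + 20 + 16*6)/(-4 + 5 + 4*6))**2 = (8 + 14*(-15 + 20 + 96)/(-4 + 5 + 24))**2 = (8 + 14*101/25)**2 = (8 + 14*(1/25)*101)**2 = (8 + 1414/25)**2 = (1614/25)**2 = 2604996/625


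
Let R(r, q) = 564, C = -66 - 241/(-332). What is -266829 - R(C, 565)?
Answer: -267393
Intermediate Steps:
C = -21671/332 (C = -66 - 241*(-1/332) = -66 + 241/332 = -21671/332 ≈ -65.274)
-266829 - R(C, 565) = -266829 - 1*564 = -266829 - 564 = -267393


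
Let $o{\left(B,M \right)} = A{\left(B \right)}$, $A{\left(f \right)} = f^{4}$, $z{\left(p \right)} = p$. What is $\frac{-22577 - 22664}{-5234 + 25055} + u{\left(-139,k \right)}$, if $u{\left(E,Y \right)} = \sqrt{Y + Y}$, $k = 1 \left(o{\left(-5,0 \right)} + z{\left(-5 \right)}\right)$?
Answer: $- \frac{45241}{19821} + 2 \sqrt{310} \approx 32.931$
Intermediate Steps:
$o{\left(B,M \right)} = B^{4}$
$k = 620$ ($k = 1 \left(\left(-5\right)^{4} - 5\right) = 1 \left(625 - 5\right) = 1 \cdot 620 = 620$)
$u{\left(E,Y \right)} = \sqrt{2} \sqrt{Y}$ ($u{\left(E,Y \right)} = \sqrt{2 Y} = \sqrt{2} \sqrt{Y}$)
$\frac{-22577 - 22664}{-5234 + 25055} + u{\left(-139,k \right)} = \frac{-22577 - 22664}{-5234 + 25055} + \sqrt{2} \sqrt{620} = - \frac{45241}{19821} + \sqrt{2} \cdot 2 \sqrt{155} = \left(-45241\right) \frac{1}{19821} + 2 \sqrt{310} = - \frac{45241}{19821} + 2 \sqrt{310}$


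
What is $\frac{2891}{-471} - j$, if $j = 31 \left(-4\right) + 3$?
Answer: $\frac{54100}{471} \approx 114.86$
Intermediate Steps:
$j = -121$ ($j = -124 + 3 = -121$)
$\frac{2891}{-471} - j = \frac{2891}{-471} - -121 = 2891 \left(- \frac{1}{471}\right) + 121 = - \frac{2891}{471} + 121 = \frac{54100}{471}$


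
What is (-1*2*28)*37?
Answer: -2072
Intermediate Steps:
(-1*2*28)*37 = -2*28*37 = -56*37 = -2072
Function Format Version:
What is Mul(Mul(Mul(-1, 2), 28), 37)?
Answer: -2072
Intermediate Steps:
Mul(Mul(Mul(-1, 2), 28), 37) = Mul(Mul(-2, 28), 37) = Mul(-56, 37) = -2072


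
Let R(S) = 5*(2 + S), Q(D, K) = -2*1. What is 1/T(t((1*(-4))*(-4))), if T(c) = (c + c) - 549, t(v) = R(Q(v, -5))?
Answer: -1/549 ≈ -0.0018215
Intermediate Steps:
Q(D, K) = -2
R(S) = 10 + 5*S
t(v) = 0 (t(v) = 10 + 5*(-2) = 10 - 10 = 0)
T(c) = -549 + 2*c (T(c) = 2*c - 549 = -549 + 2*c)
1/T(t((1*(-4))*(-4))) = 1/(-549 + 2*0) = 1/(-549 + 0) = 1/(-549) = -1/549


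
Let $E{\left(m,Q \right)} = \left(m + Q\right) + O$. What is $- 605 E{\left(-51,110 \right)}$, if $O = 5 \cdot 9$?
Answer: $-62920$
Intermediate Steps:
$O = 45$
$E{\left(m,Q \right)} = 45 + Q + m$ ($E{\left(m,Q \right)} = \left(m + Q\right) + 45 = \left(Q + m\right) + 45 = 45 + Q + m$)
$- 605 E{\left(-51,110 \right)} = - 605 \left(45 + 110 - 51\right) = \left(-605\right) 104 = -62920$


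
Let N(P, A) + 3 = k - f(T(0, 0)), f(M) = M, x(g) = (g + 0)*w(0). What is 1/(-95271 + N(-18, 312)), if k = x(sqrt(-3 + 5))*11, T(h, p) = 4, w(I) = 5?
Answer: -47639/4538945617 - 55*sqrt(2)/9077891234 ≈ -1.0504e-5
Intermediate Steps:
x(g) = 5*g (x(g) = (g + 0)*5 = g*5 = 5*g)
k = 55*sqrt(2) (k = (5*sqrt(-3 + 5))*11 = (5*sqrt(2))*11 = 55*sqrt(2) ≈ 77.782)
N(P, A) = -7 + 55*sqrt(2) (N(P, A) = -3 + (55*sqrt(2) - 1*4) = -3 + (55*sqrt(2) - 4) = -3 + (-4 + 55*sqrt(2)) = -7 + 55*sqrt(2))
1/(-95271 + N(-18, 312)) = 1/(-95271 + (-7 + 55*sqrt(2))) = 1/(-95278 + 55*sqrt(2))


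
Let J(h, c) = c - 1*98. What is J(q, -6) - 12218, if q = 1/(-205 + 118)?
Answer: -12322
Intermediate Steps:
q = -1/87 (q = 1/(-87) = -1/87 ≈ -0.011494)
J(h, c) = -98 + c (J(h, c) = c - 98 = -98 + c)
J(q, -6) - 12218 = (-98 - 6) - 12218 = -104 - 12218 = -12322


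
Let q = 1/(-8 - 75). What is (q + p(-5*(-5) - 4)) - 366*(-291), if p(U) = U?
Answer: 8841740/83 ≈ 1.0653e+5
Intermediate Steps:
q = -1/83 (q = 1/(-83) = -1/83 ≈ -0.012048)
(q + p(-5*(-5) - 4)) - 366*(-291) = (-1/83 + (-5*(-5) - 4)) - 366*(-291) = (-1/83 + (25 - 4)) + 106506 = (-1/83 + 21) + 106506 = 1742/83 + 106506 = 8841740/83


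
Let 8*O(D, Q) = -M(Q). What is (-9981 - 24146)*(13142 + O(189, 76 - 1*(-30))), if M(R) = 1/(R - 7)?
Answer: -355209616801/792 ≈ -4.4850e+8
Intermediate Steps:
M(R) = 1/(-7 + R)
O(D, Q) = -1/(8*(-7 + Q)) (O(D, Q) = (-1/(-7 + Q))/8 = -1/(8*(-7 + Q)))
(-9981 - 24146)*(13142 + O(189, 76 - 1*(-30))) = (-9981 - 24146)*(13142 - 1/(-56 + 8*(76 - 1*(-30)))) = -34127*(13142 - 1/(-56 + 8*(76 + 30))) = -34127*(13142 - 1/(-56 + 8*106)) = -34127*(13142 - 1/(-56 + 848)) = -34127*(13142 - 1/792) = -34127*10408463/792 = -355209616801/792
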